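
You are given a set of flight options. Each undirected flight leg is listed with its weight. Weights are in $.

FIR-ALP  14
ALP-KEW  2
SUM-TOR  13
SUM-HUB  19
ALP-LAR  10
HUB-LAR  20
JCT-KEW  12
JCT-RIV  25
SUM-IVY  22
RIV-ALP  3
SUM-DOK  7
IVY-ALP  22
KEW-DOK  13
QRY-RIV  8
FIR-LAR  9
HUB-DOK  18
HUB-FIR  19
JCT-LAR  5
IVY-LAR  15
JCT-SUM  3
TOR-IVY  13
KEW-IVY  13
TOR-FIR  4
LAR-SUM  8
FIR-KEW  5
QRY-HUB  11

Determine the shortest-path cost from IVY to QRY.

Shortest distances from IVY:
IVY: 0
KEW: 13  (via IVY)
TOR: 13  (via IVY)
LAR: 15  (via IVY)
ALP: 15  (via KEW)
FIR: 17  (via TOR)
RIV: 18  (via ALP)
JCT: 20  (via LAR)
SUM: 22  (via IVY)
DOK: 26  (via KEW)
QRY: 26  (via RIV)
Shortest route: IVY–KEW–ALP–RIV–QRY = $26.

$26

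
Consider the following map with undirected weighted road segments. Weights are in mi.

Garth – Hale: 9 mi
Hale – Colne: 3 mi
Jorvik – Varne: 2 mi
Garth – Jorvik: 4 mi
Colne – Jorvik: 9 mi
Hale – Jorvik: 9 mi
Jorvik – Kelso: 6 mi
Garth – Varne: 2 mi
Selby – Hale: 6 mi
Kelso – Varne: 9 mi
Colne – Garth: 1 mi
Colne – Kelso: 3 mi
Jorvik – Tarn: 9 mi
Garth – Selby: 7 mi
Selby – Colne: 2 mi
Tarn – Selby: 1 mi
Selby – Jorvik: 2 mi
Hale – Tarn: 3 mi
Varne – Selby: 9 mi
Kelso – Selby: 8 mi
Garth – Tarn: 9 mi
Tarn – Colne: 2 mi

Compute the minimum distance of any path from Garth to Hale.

4 mi

Candidate routes:
Garth–Colne–Hale: 1+3 = 4
Garth–Hale: 9 = 9
Garth–Colne–Tarn–Hale: 1+2+3 = 6
Garth–Colne–Selby–Tarn–Hale: 1+2+1+3 = 7
The minimum is 4 mi via Garth–Colne–Hale.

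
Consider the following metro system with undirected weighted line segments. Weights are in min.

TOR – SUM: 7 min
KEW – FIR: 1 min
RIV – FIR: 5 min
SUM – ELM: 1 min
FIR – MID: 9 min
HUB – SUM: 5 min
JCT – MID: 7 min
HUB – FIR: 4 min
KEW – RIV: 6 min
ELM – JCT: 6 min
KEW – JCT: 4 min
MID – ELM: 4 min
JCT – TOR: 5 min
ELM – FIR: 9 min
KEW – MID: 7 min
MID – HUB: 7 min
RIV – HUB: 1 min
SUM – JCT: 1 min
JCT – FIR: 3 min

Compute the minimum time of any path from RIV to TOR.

12 min

Shortest distances from RIV:
RIV: 0
HUB: 1  (via RIV)
FIR: 5  (via RIV)
SUM: 6  (via HUB)
KEW: 6  (via RIV)
ELM: 7  (via SUM)
JCT: 7  (via SUM)
MID: 8  (via HUB)
TOR: 12  (via JCT)
Shortest route: RIV–HUB–SUM–JCT–TOR = 12 min.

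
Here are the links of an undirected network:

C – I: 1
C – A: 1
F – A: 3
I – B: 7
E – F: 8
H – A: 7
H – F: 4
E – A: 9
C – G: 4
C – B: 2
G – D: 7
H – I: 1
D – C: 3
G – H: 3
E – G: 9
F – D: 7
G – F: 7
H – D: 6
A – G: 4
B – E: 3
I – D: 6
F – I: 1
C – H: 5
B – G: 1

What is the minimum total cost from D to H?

Enumerating some paths:
D - H: 6 = 6
D - C - I - H: 3+1+1 = 5
D - I - H: 6+1 = 7
The minimum is 5 via D - C - I - H.

5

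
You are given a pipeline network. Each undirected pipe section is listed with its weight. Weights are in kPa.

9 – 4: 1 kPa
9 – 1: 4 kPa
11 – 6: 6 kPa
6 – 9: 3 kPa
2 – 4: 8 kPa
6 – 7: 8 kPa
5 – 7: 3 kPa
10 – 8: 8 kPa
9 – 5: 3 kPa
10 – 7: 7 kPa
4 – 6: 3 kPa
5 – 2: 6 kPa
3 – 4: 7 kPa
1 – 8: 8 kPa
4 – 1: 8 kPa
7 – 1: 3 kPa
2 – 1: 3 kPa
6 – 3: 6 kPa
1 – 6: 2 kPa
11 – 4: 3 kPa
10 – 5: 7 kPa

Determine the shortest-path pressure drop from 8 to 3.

16 kPa

Compare a few routes:
8 → 1 → 6 → 3: 8+2+6 = 16
8 → 1 → 6 → 4 → 3: 8+2+3+7 = 20
8 → 1 → 9 → 6 → 3: 8+4+3+6 = 21
8 → 1 → 9 → 4 → 3: 8+4+1+7 = 20
The minimum is 16 kPa via 8 → 1 → 6 → 3.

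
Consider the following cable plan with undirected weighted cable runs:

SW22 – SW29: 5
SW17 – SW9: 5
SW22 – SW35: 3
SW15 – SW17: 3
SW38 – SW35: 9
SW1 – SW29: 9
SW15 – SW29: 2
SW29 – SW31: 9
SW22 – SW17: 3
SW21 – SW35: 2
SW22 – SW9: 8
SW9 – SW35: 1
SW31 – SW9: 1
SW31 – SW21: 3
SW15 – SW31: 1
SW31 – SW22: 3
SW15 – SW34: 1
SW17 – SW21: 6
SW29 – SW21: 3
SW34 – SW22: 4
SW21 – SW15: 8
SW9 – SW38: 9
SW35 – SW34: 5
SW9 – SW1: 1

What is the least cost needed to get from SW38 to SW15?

Running Dijkstra from SW38:
SW38: 0
SW9: 9  (via SW38)
SW35: 9  (via SW38)
SW1: 10  (via SW9)
SW31: 10  (via SW9)
SW15: 11  (via SW31)
Shortest route: SW38–SW9–SW31–SW15 = 11.

11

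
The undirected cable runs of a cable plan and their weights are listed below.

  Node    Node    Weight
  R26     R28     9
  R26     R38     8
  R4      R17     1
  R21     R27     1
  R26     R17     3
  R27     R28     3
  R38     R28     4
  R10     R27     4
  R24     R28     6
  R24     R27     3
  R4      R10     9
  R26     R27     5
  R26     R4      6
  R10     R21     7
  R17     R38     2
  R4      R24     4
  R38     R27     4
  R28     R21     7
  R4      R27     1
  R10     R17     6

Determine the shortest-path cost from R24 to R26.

8

Running Dijkstra from R24:
R24: 0
R27: 3  (via R24)
R21: 4  (via R27)
R4: 4  (via R24)
R17: 5  (via R4)
R28: 6  (via R24)
R38: 7  (via R27)
R10: 7  (via R27)
R26: 8  (via R27)
Shortest route: R24 → R27 → R26 = 8.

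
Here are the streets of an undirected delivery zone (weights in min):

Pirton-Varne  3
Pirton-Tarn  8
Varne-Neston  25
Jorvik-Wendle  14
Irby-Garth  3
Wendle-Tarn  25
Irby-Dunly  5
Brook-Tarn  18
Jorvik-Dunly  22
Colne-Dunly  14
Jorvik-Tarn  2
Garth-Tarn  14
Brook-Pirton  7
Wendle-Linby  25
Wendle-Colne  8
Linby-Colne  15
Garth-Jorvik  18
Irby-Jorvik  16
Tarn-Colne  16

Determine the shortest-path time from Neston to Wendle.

Compare a few routes:
Neston - Varne - Pirton - Brook - Tarn - Jorvik - Wendle: 25+3+7+18+2+14 = 69
Neston - Varne - Pirton - Tarn - Wendle: 25+3+8+25 = 61
Neston - Varne - Pirton - Tarn - Colne - Wendle: 25+3+8+16+8 = 60
Neston - Varne - Pirton - Tarn - Jorvik - Wendle: 25+3+8+2+14 = 52
Cheapest is Neston - Varne - Pirton - Tarn - Jorvik - Wendle at 52 min.

52 min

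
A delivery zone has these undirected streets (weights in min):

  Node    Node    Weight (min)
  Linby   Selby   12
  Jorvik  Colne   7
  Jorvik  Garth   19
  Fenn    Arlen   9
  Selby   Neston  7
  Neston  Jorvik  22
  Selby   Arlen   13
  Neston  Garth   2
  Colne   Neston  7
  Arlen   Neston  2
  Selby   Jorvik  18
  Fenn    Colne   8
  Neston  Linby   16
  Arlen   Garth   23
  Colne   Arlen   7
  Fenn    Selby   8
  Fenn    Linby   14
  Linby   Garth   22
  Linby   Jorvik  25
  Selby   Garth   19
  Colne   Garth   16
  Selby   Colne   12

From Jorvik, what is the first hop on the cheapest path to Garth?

Compare a few routes:
Jorvik - Garth: 19 = 19
Jorvik - Colne - Arlen - Neston - Garth: 7+7+2+2 = 18
Jorvik - Colne - Neston - Garth: 7+7+2 = 16
Jorvik - Colne - Garth: 7+16 = 23
The minimum is 16 min via Jorvik - Colne - Neston - Garth.
So from Jorvik the first move is to Colne.

Colne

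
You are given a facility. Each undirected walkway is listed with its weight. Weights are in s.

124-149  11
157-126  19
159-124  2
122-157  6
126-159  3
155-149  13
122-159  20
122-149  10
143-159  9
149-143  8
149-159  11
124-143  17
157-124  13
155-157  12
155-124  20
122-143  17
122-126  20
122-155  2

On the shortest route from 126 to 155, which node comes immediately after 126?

122

Candidate routes:
126 - 159 - 124 - 155: 3+2+20 = 25
126 - 159 - 122 - 155: 3+20+2 = 25
126 - 122 - 155: 20+2 = 22
The minimum is 22 s via 126 - 122 - 155.
So from 126 the first move is to 122.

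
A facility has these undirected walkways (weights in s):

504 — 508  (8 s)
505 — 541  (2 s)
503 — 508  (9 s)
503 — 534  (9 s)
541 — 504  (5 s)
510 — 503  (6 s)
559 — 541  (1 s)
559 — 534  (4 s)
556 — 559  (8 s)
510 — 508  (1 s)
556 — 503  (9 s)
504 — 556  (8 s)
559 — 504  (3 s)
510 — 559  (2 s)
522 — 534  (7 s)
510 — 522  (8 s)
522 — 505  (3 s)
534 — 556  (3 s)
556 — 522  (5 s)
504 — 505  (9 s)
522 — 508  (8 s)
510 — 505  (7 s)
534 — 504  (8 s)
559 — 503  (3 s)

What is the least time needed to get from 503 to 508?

Shortest distances from 503:
503: 0
559: 3  (via 503)
541: 4  (via 559)
510: 5  (via 559)
508: 6  (via 510)
Shortest route: 503 → 559 → 510 → 508 = 6 s.

6 s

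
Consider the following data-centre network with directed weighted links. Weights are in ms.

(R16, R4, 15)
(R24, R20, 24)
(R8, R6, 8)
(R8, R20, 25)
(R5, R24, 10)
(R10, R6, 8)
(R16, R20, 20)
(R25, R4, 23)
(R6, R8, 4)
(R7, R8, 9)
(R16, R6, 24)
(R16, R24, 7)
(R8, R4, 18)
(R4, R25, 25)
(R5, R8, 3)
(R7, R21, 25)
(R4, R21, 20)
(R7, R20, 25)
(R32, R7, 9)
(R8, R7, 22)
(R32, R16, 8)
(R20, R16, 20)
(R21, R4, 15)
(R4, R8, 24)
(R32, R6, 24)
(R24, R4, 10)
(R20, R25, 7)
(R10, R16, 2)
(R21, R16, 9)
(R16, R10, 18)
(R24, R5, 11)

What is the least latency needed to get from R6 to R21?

42 ms

Enumerating some paths:
R6 - R8 - R7 - R21: 4+22+25 = 51
R6 - R8 - R4 - R21: 4+18+20 = 42
Cheapest is R6 - R8 - R4 - R21 at 42 ms.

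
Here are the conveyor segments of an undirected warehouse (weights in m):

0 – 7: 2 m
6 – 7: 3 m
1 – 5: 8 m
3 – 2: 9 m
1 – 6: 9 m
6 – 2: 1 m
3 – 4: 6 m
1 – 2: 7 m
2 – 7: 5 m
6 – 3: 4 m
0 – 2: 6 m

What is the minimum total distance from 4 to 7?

Shortest distances from 4:
4: 0
3: 6  (via 4)
6: 10  (via 3)
2: 11  (via 6)
7: 13  (via 6)
Shortest route: 4 → 3 → 6 → 7 = 13 m.

13 m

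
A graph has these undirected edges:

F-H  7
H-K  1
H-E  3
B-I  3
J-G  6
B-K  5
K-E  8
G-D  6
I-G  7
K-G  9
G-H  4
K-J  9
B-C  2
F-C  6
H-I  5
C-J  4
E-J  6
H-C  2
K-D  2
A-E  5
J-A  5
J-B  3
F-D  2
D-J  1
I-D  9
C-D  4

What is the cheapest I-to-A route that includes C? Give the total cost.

Best I to C: I → B → C costing 5
Best C to A: C → J → A costing 9
Total via C: 5 + 9 = 14.

14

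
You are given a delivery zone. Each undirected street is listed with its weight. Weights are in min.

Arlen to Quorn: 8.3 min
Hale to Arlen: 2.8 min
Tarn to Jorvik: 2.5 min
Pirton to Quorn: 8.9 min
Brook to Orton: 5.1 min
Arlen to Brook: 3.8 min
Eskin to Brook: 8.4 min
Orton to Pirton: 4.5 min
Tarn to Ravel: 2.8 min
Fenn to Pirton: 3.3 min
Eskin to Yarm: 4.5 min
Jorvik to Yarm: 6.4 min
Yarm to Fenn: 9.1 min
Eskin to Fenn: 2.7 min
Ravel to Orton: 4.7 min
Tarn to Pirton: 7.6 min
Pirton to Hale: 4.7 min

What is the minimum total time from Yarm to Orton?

Candidate routes:
Yarm - Eskin - Fenn - Pirton - Orton: 4.5+2.7+3.3+4.5 = 15
Yarm - Jorvik - Tarn - Ravel - Orton: 6.4+2.5+2.8+4.7 = 16.4
Yarm - Fenn - Pirton - Orton: 9.1+3.3+4.5 = 16.9
Cheapest is Yarm - Eskin - Fenn - Pirton - Orton at 15 min.

15 min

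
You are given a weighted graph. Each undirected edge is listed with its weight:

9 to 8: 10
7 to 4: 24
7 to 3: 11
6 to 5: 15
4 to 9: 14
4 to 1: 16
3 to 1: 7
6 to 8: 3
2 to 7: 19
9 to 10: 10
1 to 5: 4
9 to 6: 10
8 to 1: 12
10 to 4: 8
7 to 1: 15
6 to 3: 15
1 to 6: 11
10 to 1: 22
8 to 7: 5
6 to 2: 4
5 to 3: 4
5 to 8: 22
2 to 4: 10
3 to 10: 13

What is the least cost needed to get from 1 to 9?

21

Settle nodes by increasing distance from 1:
1: 0
5: 4  (via 1)
3: 7  (via 1)
6: 11  (via 1)
8: 12  (via 1)
2: 15  (via 6)
7: 15  (via 1)
4: 16  (via 1)
10: 20  (via 3)
9: 21  (via 6)
Shortest route: 1 → 6 → 9 = 21.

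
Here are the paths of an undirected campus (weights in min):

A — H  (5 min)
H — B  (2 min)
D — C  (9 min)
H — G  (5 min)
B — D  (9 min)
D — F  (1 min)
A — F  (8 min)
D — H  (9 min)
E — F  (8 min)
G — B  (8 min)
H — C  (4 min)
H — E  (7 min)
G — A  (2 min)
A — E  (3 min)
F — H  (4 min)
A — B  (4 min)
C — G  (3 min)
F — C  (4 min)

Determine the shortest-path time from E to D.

Candidate routes:
E - A - F - D: 3+8+1 = 12
E - H - F - D: 7+4+1 = 12
E - F - D: 8+1 = 9
Cheapest is E - F - D at 9 min.

9 min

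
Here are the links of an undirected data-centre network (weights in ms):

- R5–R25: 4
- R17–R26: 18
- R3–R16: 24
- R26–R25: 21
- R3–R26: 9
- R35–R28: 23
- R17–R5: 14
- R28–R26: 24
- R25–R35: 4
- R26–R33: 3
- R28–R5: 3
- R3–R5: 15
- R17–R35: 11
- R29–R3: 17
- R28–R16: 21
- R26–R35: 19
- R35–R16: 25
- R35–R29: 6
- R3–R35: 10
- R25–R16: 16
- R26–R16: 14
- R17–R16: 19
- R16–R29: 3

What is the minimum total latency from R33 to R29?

20 ms

Settle nodes by increasing distance from R33:
R33: 0
R26: 3  (via R33)
R3: 12  (via R26)
R16: 17  (via R26)
R29: 20  (via R16)
Shortest route: R33–R26–R16–R29 = 20 ms.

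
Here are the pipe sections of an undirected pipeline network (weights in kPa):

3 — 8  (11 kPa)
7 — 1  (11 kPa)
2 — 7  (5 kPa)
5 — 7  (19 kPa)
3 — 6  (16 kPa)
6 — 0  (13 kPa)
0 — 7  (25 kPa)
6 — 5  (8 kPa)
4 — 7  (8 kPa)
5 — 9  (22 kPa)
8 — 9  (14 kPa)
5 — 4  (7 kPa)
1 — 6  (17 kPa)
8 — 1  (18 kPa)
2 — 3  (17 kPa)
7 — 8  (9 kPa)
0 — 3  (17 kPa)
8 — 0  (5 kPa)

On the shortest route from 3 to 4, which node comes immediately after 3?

8

Candidate routes:
3–2–7–4: 17+5+8 = 30
3–8–7–4: 11+9+8 = 28
Cheapest is 3–8–7–4 at 28 kPa.
So from 3 the first move is to 8.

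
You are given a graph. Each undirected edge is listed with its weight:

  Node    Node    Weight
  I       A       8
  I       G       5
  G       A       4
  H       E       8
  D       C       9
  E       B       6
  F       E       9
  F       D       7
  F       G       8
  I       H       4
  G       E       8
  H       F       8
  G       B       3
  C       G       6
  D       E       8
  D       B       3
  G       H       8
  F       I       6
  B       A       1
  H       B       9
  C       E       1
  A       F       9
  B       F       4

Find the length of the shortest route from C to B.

7

Candidate routes:
C - E - B: 1+6 = 7
C - G - B: 6+3 = 9
Cheapest is C - E - B at 7.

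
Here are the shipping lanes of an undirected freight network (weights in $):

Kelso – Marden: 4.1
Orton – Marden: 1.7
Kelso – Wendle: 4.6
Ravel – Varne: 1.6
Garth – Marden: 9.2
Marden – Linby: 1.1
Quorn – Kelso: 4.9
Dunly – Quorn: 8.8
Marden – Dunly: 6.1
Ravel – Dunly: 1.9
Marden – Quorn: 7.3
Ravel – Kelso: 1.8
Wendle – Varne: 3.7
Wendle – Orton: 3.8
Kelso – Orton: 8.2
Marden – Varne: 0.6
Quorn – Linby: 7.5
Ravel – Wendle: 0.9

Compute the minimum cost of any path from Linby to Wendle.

Compare a few routes:
Linby → Marden → Varne → Ravel → Wendle: 1.1+0.6+1.6+0.9 = 4.2
Linby → Marden → Varne → Wendle: 1.1+0.6+3.7 = 5.4
Cheapest is Linby → Marden → Varne → Ravel → Wendle at $4.2.

$4.2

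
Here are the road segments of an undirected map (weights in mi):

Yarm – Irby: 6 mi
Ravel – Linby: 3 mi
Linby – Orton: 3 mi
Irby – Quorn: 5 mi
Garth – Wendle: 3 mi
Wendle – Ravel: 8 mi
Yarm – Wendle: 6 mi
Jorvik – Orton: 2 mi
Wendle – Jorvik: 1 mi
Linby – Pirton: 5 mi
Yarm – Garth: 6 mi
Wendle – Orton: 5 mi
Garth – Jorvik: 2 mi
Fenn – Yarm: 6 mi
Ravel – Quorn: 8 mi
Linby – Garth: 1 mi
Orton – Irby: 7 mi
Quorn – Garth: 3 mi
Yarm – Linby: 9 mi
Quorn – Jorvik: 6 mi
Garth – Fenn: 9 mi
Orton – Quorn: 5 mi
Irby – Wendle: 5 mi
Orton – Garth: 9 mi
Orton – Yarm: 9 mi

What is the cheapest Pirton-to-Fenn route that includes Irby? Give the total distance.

26 mi

Shortest Pirton→Irby: Pirton–Linby–Garth–Wendle–Irby = 14
Shortest Irby→Fenn: Irby–Yarm–Fenn = 12
Total via Irby: 14 + 12 = 26 mi.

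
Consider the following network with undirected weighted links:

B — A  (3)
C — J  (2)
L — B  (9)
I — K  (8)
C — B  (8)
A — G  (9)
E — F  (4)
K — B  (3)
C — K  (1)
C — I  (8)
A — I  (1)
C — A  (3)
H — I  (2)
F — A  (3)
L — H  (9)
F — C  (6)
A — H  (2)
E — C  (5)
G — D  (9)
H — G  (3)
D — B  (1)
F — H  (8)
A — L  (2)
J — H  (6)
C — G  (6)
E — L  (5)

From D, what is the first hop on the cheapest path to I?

Candidate routes:
D → B → K → C → A → I: 1+3+1+3+1 = 9
D → B → A → H → I: 1+3+2+2 = 8
D → B → K → C → A → H → I: 1+3+1+3+2+2 = 12
D → B → A → I: 1+3+1 = 5
Cheapest is D → B → A → I at 5.
So from D the first move is to B.

B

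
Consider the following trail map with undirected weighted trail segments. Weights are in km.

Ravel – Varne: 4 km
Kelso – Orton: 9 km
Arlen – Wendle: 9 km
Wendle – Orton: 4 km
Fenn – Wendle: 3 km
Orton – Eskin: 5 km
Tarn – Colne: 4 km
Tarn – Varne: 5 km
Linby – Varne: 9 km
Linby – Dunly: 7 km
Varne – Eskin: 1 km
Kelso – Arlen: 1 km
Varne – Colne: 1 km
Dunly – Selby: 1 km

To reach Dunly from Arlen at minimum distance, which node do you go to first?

Kelso

Candidate routes:
Arlen–Wendle–Orton–Eskin–Varne–Linby–Dunly: 9+4+5+1+9+7 = 35
Arlen–Kelso–Orton–Eskin–Varne–Linby–Dunly: 1+9+5+1+9+7 = 32
The minimum is 32 km via Arlen–Kelso–Orton–Eskin–Varne–Linby–Dunly.
So from Arlen the first move is to Kelso.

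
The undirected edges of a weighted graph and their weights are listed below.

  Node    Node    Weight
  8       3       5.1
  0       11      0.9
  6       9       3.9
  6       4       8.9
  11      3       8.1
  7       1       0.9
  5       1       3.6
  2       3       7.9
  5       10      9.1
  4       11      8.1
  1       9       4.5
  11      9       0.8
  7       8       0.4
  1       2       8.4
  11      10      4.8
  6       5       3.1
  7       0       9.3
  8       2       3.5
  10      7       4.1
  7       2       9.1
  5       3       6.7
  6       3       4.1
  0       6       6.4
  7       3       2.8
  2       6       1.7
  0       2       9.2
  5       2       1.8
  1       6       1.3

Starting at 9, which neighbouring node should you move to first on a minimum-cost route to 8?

1

Enumerating some paths:
9 - 1 - 7 - 8: 4.5+0.9+0.4 = 5.8
9 - 6 - 2 - 8: 3.9+1.7+3.5 = 9.1
9 - 6 - 1 - 7 - 8: 3.9+1.3+0.9+0.4 = 6.5
Cheapest is 9 - 1 - 7 - 8 at 5.8.
So from 9 the first move is to 1.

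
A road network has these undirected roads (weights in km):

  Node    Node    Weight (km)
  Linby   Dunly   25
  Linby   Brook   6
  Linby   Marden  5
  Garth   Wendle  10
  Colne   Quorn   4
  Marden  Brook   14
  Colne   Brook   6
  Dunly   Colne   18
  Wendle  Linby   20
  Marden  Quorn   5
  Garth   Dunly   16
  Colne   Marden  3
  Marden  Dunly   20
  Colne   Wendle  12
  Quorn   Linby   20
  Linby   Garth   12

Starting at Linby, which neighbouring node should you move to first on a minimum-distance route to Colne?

Marden

Candidate routes:
Linby–Marden–Colne: 5+3 = 8
Linby–Brook–Colne: 6+6 = 12
The minimum is 8 km via Linby–Marden–Colne.
So from Linby the first move is to Marden.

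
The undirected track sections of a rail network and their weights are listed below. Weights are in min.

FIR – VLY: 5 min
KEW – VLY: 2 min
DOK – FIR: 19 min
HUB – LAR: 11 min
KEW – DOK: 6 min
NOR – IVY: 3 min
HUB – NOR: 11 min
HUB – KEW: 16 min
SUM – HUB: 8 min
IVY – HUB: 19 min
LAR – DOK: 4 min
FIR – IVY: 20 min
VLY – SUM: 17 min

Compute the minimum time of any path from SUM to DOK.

Candidate routes:
SUM → VLY → KEW → DOK: 17+2+6 = 25
SUM → HUB → LAR → DOK: 8+11+4 = 23
SUM → HUB → KEW → DOK: 8+16+6 = 30
Cheapest is SUM → HUB → LAR → DOK at 23 min.

23 min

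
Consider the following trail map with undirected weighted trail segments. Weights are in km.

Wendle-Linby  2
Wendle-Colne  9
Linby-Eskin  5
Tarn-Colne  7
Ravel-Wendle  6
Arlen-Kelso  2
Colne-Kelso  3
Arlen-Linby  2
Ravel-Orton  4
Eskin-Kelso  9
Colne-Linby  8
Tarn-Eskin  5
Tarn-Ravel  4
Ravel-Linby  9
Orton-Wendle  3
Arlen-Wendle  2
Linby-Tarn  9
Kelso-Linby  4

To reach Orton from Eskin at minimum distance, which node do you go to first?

Linby

Compare a few routes:
Eskin - Tarn - Ravel - Orton: 5+4+4 = 13
Eskin - Linby - Wendle - Orton: 5+2+3 = 10
Eskin - Linby - Arlen - Wendle - Orton: 5+2+2+3 = 12
Cheapest is Eskin - Linby - Wendle - Orton at 10 km.
So from Eskin the first move is to Linby.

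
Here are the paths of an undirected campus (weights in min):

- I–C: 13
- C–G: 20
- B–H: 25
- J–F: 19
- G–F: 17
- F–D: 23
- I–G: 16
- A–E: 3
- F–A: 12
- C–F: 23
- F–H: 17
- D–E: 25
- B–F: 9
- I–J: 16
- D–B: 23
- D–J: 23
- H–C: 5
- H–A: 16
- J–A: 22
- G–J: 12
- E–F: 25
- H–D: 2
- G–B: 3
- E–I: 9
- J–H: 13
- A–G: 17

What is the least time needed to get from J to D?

15 min

Enumerating some paths:
J → D: 23 = 23
J → H → D: 13+2 = 15
Cheapest is J → H → D at 15 min.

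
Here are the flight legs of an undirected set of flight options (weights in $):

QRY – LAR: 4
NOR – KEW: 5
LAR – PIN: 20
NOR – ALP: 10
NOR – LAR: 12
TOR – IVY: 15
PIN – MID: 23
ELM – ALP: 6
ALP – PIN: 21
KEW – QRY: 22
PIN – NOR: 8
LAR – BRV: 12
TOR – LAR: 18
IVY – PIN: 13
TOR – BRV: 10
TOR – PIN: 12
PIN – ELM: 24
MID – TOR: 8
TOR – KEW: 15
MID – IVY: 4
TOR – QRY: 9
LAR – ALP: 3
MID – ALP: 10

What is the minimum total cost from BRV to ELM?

Enumerating some paths:
BRV → TOR → QRY → LAR → ALP → ELM: 10+9+4+3+6 = 32
BRV → TOR → MID → ALP → ELM: 10+8+10+6 = 34
BRV → LAR → ALP → ELM: 12+3+6 = 21
Cheapest is BRV → LAR → ALP → ELM at $21.

$21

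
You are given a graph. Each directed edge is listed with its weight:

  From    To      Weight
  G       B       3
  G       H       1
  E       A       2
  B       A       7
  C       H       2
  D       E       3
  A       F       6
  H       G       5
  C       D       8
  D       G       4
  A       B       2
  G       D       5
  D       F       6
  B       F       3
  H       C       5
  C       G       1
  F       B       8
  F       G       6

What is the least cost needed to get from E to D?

Running Dijkstra from E:
E: 0
A: 2  (via E)
B: 4  (via A)
F: 7  (via B)
G: 13  (via F)
H: 14  (via G)
D: 18  (via G)
Shortest route: E–A–B–F–G–D = 18.

18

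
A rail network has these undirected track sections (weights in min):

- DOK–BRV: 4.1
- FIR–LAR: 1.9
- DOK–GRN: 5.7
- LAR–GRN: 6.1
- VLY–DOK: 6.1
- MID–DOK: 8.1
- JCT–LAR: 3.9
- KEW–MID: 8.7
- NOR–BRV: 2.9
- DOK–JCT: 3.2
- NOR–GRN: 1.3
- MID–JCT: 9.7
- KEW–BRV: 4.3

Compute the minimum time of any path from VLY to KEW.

14.5 min

Candidate routes:
VLY - DOK - BRV - KEW: 6.1+4.1+4.3 = 14.5
VLY - DOK - GRN - NOR - BRV - KEW: 6.1+5.7+1.3+2.9+4.3 = 20.3
VLY - DOK - JCT - MID - KEW: 6.1+3.2+9.7+8.7 = 27.7
VLY - DOK - MID - KEW: 6.1+8.1+8.7 = 22.9
The minimum is 14.5 min via VLY - DOK - BRV - KEW.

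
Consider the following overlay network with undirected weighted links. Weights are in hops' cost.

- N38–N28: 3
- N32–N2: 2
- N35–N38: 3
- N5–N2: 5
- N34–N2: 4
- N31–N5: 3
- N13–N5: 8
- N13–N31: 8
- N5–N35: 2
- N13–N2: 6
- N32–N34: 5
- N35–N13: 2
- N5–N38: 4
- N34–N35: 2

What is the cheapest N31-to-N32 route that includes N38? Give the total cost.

Shortest N31→N38: N31–N5–N38 = 7
Best N38 to N32: N38–N35–N34–N32 costing 10
Total via N38: 7 + 10 = 17 hops' cost.

17 hops' cost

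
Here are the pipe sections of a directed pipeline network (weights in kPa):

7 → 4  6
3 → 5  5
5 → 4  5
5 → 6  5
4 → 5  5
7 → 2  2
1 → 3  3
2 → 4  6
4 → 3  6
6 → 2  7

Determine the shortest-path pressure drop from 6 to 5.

Compare a few routes:
6 → 2 → 4 → 3 → 5: 7+6+6+5 = 24
6 → 2 → 4 → 5: 7+6+5 = 18
The minimum is 18 kPa via 6 → 2 → 4 → 5.

18 kPa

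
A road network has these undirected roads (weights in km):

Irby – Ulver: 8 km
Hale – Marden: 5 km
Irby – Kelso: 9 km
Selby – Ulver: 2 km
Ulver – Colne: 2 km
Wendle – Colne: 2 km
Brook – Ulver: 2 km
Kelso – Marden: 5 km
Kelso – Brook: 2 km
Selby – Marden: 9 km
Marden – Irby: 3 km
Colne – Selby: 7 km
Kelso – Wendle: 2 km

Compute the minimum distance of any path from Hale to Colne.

Settle nodes by increasing distance from Hale:
Hale: 0
Marden: 5  (via Hale)
Irby: 8  (via Marden)
Kelso: 10  (via Marden)
Brook: 12  (via Kelso)
Wendle: 12  (via Kelso)
Colne: 14  (via Wendle)
Shortest route: Hale → Marden → Kelso → Wendle → Colne = 14 km.

14 km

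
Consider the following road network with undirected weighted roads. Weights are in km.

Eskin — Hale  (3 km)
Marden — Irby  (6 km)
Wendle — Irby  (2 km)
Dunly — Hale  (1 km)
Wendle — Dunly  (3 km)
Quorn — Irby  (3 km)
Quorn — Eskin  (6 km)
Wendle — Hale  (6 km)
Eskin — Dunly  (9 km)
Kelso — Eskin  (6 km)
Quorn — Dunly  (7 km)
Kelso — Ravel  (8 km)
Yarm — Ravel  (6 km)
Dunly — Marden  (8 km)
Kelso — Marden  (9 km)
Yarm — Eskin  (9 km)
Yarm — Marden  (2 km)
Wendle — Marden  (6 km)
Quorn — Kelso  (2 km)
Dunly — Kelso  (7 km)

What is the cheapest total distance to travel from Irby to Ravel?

Shortest distances from Irby:
Irby: 0
Wendle: 2  (via Irby)
Quorn: 3  (via Irby)
Dunly: 5  (via Wendle)
Kelso: 5  (via Quorn)
Marden: 6  (via Irby)
Hale: 6  (via Dunly)
Yarm: 8  (via Marden)
Eskin: 9  (via Quorn)
Ravel: 13  (via Kelso)
Shortest route: Irby–Quorn–Kelso–Ravel = 13 km.

13 km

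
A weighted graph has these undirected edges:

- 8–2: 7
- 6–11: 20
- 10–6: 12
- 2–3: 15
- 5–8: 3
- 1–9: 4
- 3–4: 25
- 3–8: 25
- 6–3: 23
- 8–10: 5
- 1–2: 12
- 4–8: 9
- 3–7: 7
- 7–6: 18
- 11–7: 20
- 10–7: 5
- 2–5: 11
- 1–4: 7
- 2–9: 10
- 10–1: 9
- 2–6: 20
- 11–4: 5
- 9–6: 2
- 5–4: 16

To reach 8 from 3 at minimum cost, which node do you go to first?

Candidate routes:
3–7–10–8: 7+5+5 = 17
3–8: 25 = 25
3–2–8: 15+7 = 22
The minimum is 17 via 3–7–10–8.
So from 3 the first move is to 7.

7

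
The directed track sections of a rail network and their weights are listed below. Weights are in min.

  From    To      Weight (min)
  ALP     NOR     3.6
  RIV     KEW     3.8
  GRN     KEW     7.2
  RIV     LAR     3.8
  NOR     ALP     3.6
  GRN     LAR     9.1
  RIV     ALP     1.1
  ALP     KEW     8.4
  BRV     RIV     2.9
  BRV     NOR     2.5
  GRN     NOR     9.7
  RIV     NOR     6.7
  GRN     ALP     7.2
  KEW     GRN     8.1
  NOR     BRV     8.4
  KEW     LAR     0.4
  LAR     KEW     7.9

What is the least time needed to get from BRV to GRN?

Shortest distances from BRV:
BRV: 0
NOR: 2.5  (via BRV)
RIV: 2.9  (via BRV)
ALP: 4  (via RIV)
LAR: 6.7  (via RIV)
KEW: 6.7  (via RIV)
GRN: 14.8  (via KEW)
Shortest route: BRV–RIV–KEW–GRN = 14.8 min.

14.8 min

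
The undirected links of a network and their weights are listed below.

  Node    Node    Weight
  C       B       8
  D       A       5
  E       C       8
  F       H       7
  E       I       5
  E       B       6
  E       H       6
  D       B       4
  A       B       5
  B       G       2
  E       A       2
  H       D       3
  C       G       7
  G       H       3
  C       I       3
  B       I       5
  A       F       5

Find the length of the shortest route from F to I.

12

Running Dijkstra from F:
F: 0
A: 5  (via F)
E: 7  (via A)
H: 7  (via F)
B: 10  (via A)
D: 10  (via A)
G: 10  (via H)
I: 12  (via E)
Shortest route: F–A–E–I = 12.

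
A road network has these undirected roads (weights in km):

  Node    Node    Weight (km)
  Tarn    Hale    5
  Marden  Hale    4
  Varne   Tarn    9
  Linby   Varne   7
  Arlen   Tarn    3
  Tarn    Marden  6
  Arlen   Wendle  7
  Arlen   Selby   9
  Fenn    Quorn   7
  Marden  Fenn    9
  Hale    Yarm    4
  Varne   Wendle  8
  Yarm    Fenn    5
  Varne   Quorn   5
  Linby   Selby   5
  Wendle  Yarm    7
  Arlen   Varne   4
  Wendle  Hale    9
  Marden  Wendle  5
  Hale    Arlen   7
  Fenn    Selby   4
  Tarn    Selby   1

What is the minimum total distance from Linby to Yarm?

14 km

Settle nodes by increasing distance from Linby:
Linby: 0
Selby: 5  (via Linby)
Tarn: 6  (via Selby)
Varne: 7  (via Linby)
Arlen: 9  (via Tarn)
Fenn: 9  (via Selby)
Hale: 11  (via Tarn)
Marden: 12  (via Tarn)
Quorn: 12  (via Varne)
Yarm: 14  (via Fenn)
Shortest route: Linby → Selby → Fenn → Yarm = 14 km.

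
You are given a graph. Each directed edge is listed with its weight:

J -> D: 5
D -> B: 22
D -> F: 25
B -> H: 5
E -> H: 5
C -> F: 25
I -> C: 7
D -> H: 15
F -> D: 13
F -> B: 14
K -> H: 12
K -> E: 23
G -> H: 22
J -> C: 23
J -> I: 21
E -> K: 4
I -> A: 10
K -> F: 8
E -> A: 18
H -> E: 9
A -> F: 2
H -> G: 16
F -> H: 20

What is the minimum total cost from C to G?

60

Enumerating some paths:
C → F → H → G: 25+20+16 = 61
C → F → B → H → G: 25+14+5+16 = 60
Cheapest is C → F → B → H → G at 60.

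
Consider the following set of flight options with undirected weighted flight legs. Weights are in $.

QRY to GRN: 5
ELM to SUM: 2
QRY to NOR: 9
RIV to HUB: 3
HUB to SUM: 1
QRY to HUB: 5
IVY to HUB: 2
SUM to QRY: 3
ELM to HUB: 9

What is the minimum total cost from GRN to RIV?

Running Dijkstra from GRN:
GRN: 0
QRY: 5  (via GRN)
SUM: 8  (via QRY)
HUB: 9  (via SUM)
ELM: 10  (via SUM)
IVY: 11  (via HUB)
RIV: 12  (via HUB)
Shortest route: GRN → QRY → SUM → HUB → RIV = $12.

$12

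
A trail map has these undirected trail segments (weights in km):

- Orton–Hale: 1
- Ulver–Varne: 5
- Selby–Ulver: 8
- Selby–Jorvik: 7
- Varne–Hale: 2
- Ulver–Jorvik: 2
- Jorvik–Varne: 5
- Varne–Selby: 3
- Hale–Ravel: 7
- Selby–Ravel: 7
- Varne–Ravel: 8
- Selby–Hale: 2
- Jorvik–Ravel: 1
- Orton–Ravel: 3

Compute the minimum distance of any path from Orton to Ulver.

6 km

Compare a few routes:
Orton - Hale - Varne - Ulver: 1+2+5 = 8
Orton - Ravel - Jorvik - Ulver: 3+1+2 = 6
The minimum is 6 km via Orton - Ravel - Jorvik - Ulver.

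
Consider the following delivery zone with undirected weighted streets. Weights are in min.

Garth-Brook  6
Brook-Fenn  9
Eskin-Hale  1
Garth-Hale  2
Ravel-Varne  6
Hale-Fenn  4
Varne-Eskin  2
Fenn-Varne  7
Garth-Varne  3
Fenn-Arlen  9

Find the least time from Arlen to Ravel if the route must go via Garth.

Shortest Arlen→Garth: Arlen → Fenn → Hale → Garth = 15
Shortest Garth→Ravel: Garth → Varne → Ravel = 9
Total via Garth: 15 + 9 = 24 min.

24 min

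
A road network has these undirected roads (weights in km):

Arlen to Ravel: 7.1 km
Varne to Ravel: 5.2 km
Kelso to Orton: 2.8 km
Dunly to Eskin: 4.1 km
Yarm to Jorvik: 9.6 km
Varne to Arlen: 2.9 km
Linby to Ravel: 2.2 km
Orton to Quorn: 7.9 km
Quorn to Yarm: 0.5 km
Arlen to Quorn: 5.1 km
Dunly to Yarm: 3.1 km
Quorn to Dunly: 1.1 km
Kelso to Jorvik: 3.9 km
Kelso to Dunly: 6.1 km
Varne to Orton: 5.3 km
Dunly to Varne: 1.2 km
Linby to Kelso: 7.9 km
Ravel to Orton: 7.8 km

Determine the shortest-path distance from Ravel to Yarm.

Settle nodes by increasing distance from Ravel:
Ravel: 0
Linby: 2.2  (via Ravel)
Varne: 5.2  (via Ravel)
Dunly: 6.4  (via Varne)
Arlen: 7.1  (via Ravel)
Quorn: 7.5  (via Dunly)
Orton: 7.8  (via Ravel)
Yarm: 8  (via Quorn)
Shortest route: Ravel–Varne–Dunly–Quorn–Yarm = 8 km.

8 km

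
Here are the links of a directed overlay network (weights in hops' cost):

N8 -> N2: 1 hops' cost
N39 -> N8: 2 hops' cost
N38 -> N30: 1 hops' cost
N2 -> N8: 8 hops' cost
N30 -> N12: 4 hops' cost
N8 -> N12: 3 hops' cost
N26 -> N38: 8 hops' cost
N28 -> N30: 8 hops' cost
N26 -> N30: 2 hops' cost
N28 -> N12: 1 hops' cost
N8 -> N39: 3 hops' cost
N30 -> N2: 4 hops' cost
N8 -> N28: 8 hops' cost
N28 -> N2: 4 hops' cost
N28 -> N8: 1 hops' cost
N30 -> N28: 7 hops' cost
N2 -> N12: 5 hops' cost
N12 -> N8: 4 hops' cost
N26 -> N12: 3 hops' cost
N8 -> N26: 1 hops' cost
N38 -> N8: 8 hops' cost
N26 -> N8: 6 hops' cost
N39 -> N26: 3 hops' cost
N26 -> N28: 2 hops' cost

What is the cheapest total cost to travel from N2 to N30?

Candidate routes:
N2–N12–N8–N26–N30: 5+4+1+2 = 12
N2–N8–N39–N26–N30: 8+3+3+2 = 16
N2–N8–N26–N30: 8+1+2 = 11
The minimum is 11 hops' cost via N2–N8–N26–N30.

11 hops' cost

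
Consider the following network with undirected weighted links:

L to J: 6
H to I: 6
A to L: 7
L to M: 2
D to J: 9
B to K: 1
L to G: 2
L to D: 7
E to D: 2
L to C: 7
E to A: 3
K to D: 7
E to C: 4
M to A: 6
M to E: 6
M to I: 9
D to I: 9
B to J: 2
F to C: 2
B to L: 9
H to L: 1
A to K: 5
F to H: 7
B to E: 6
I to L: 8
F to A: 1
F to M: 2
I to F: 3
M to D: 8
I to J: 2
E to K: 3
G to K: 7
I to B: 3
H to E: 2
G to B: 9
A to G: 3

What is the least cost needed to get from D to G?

7

Settle nodes by increasing distance from D:
D: 0
E: 2  (via D)
H: 4  (via E)
A: 5  (via E)
K: 5  (via E)
L: 5  (via H)
B: 6  (via K)
C: 6  (via E)
F: 6  (via A)
G: 7  (via L)
Shortest route: D–E–H–L–G = 7.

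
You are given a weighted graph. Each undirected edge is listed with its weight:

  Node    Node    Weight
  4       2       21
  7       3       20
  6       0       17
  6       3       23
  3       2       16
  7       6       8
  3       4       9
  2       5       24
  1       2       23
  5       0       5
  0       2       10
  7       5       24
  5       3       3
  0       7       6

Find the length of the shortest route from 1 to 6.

Shortest distances from 1:
1: 0
2: 23  (via 1)
0: 33  (via 2)
5: 38  (via 0)
3: 39  (via 2)
7: 39  (via 0)
4: 44  (via 2)
6: 47  (via 7)
Shortest route: 1–2–0–7–6 = 47.

47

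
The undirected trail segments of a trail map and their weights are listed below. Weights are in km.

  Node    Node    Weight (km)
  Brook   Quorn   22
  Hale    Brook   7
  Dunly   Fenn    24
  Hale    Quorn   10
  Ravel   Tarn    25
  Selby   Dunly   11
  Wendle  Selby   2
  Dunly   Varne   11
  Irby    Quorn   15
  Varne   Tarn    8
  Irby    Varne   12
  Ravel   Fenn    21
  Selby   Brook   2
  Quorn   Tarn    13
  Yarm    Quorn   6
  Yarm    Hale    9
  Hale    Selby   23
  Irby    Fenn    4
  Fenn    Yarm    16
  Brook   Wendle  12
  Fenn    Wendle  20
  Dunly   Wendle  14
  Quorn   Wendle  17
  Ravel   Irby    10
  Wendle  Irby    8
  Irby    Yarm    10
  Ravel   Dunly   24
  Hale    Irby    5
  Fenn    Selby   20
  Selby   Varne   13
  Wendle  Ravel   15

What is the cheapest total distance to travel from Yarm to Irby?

10 km

Enumerating some paths:
Yarm - Hale - Irby: 9+5 = 14
Yarm - Fenn - Irby: 16+4 = 20
Yarm - Irby: 10 = 10
Cheapest is Yarm - Irby at 10 km.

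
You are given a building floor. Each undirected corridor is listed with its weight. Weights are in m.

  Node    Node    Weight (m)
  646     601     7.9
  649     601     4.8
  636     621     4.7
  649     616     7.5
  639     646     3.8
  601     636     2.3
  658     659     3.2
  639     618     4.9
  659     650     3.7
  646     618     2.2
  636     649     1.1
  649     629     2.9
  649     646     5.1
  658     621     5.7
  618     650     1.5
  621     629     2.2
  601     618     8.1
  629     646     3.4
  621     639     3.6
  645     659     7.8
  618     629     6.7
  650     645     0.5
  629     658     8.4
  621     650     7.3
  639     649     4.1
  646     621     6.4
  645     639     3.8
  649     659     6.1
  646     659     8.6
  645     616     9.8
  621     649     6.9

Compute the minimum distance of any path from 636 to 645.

9 m

Settle nodes by increasing distance from 636:
636: 0
649: 1.1  (via 636)
601: 2.3  (via 636)
629: 4  (via 649)
621: 4.7  (via 636)
639: 5.2  (via 649)
646: 6.2  (via 649)
659: 7.2  (via 649)
618: 8.4  (via 646)
616: 8.6  (via 649)
645: 9  (via 639)
Shortest route: 636–649–639–645 = 9 m.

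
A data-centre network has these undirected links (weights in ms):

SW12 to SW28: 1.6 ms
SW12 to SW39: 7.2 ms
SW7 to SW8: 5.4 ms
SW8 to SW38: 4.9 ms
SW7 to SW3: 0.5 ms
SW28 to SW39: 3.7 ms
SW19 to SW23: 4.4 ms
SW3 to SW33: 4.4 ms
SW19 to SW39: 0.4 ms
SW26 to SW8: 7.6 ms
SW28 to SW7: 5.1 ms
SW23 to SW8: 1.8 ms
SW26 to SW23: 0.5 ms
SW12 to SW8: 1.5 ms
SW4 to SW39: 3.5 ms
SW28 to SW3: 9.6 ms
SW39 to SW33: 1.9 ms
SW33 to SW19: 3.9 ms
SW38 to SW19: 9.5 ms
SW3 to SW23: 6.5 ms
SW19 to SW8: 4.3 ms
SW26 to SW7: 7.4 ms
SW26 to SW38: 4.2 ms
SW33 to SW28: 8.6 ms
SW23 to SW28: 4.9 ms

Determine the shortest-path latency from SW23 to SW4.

8.3 ms

Running Dijkstra from SW23:
SW23: 0
SW26: 0.5  (via SW23)
SW8: 1.8  (via SW23)
SW12: 3.3  (via SW8)
SW19: 4.4  (via SW23)
SW38: 4.7  (via SW26)
SW39: 4.8  (via SW19)
SW28: 4.9  (via SW23)
SW3: 6.5  (via SW23)
SW33: 6.7  (via SW39)
SW7: 7  (via SW3)
SW4: 8.3  (via SW39)
Shortest route: SW23–SW19–SW39–SW4 = 8.3 ms.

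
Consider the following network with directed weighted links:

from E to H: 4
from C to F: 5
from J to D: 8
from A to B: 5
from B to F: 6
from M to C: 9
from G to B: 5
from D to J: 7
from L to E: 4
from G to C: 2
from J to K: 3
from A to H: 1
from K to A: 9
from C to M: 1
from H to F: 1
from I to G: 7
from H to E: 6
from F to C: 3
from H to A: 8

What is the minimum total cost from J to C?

17

Running Dijkstra from J:
J: 0
K: 3  (via J)
D: 8  (via J)
A: 12  (via K)
H: 13  (via A)
F: 14  (via H)
B: 17  (via A)
C: 17  (via F)
Shortest route: J → K → A → H → F → C = 17.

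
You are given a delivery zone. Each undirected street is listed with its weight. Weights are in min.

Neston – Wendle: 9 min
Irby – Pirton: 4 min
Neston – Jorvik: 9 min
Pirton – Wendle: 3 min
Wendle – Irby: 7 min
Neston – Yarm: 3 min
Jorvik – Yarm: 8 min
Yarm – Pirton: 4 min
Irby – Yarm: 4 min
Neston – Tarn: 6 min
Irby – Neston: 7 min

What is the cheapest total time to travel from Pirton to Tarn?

13 min

Shortest distances from Pirton:
Pirton: 0
Wendle: 3  (via Pirton)
Irby: 4  (via Pirton)
Yarm: 4  (via Pirton)
Neston: 7  (via Yarm)
Jorvik: 12  (via Yarm)
Tarn: 13  (via Neston)
Shortest route: Pirton–Yarm–Neston–Tarn = 13 min.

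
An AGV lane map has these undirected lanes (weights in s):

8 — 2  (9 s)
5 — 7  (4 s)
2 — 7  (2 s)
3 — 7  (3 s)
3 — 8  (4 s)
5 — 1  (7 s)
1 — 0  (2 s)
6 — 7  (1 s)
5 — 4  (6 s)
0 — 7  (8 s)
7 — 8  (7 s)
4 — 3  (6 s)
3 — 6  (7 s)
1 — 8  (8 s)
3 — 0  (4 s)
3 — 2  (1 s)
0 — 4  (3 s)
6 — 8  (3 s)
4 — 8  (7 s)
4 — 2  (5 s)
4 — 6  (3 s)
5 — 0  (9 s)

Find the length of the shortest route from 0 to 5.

Compare a few routes:
0 → 3 → 2 → 7 → 5: 4+1+2+4 = 11
0 → 5: 9 = 9
0 → 4 → 6 → 7 → 5: 3+3+1+4 = 11
The minimum is 9 s via 0 → 5.

9 s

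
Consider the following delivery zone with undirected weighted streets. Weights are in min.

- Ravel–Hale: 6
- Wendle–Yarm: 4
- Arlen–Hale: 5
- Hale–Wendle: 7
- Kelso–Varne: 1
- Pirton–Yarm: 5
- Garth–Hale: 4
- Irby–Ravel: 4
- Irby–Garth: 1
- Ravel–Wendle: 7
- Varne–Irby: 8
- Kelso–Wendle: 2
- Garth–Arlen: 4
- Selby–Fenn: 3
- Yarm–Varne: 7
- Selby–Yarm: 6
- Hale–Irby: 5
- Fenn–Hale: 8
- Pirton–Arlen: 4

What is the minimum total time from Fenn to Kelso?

Candidate routes:
Fenn–Selby–Yarm–Wendle–Kelso: 3+6+4+2 = 15
Fenn–Hale–Wendle–Kelso: 8+7+2 = 17
Cheapest is Fenn–Selby–Yarm–Wendle–Kelso at 15 min.

15 min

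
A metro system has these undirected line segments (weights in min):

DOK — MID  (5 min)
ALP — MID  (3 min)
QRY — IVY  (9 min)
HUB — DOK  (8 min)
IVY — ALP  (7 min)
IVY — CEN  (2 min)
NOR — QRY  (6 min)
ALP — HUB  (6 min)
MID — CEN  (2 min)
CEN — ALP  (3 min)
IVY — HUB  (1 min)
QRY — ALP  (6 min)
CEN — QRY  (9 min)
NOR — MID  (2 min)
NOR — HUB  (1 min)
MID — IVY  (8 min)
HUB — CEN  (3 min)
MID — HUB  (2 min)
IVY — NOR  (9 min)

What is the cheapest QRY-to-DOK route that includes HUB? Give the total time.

Shortest QRY→HUB: QRY–NOR–HUB = 7
Shortest HUB→DOK: HUB–MID–DOK = 7
Total via HUB: 7 + 7 = 14 min.

14 min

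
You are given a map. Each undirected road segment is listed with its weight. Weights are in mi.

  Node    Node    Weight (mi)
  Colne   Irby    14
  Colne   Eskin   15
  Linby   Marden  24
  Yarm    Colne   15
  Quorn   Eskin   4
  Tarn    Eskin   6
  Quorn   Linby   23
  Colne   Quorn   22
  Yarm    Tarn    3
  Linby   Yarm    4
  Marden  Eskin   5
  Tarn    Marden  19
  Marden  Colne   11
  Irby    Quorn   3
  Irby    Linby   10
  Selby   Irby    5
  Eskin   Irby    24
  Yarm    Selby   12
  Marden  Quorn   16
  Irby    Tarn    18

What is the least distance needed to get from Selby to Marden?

Settle nodes by increasing distance from Selby:
Selby: 0
Irby: 5  (via Selby)
Quorn: 8  (via Irby)
Yarm: 12  (via Selby)
Eskin: 12  (via Quorn)
Linby: 15  (via Irby)
Tarn: 15  (via Yarm)
Marden: 17  (via Eskin)
Shortest route: Selby–Irby–Quorn–Eskin–Marden = 17 mi.

17 mi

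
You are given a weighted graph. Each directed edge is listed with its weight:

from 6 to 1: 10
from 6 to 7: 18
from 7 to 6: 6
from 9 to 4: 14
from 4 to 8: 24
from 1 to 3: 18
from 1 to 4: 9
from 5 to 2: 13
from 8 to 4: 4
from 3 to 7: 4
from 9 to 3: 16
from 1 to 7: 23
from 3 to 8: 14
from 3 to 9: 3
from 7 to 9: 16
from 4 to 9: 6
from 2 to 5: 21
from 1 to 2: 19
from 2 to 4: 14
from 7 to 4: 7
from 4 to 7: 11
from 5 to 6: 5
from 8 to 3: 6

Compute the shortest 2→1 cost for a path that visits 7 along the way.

41

Shortest 2→7: 2 → 4 → 7 = 25
Shortest 7→1: 7 → 6 → 1 = 16
Total via 7: 25 + 16 = 41.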